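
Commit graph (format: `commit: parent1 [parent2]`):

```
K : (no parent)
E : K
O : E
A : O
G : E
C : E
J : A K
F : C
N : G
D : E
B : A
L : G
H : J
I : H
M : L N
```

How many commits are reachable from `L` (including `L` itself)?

4

Walking parent pointers from L: reachable set = {E, G, K, L}.
That is 4 commits.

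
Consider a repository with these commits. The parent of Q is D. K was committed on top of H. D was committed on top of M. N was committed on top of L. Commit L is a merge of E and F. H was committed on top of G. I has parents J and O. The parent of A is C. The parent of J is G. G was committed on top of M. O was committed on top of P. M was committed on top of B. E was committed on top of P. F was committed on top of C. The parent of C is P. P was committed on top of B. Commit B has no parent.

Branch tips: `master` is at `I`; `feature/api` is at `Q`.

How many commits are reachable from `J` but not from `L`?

Reachable from J: {B, G, J, M}.
Reachable from L: {B, C, E, F, L, P}.
In J's history but not L's: {G, J, M} — 3 commits.

3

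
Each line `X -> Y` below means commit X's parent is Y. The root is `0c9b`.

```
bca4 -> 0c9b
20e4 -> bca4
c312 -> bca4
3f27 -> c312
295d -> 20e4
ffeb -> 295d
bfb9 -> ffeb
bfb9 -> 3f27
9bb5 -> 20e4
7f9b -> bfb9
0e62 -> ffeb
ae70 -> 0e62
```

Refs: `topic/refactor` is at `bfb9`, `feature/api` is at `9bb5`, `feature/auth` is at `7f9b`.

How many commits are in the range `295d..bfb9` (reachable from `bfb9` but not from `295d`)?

4

Reachable from bfb9: {0c9b, 20e4, 295d, 3f27, bca4, bfb9, c312, ffeb}.
Reachable from 295d: {0c9b, 20e4, 295d, bca4}.
In bfb9's history but not 295d's: {3f27, bfb9, c312, ffeb} — 4 commits.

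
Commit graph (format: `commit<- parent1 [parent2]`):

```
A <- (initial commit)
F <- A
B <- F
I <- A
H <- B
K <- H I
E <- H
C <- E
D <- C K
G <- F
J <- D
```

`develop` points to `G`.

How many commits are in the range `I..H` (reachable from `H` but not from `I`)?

Reachable from H: {A, B, F, H}.
Reachable from I: {A, I}.
In H's history but not I's: {B, F, H} — 3 commits.

3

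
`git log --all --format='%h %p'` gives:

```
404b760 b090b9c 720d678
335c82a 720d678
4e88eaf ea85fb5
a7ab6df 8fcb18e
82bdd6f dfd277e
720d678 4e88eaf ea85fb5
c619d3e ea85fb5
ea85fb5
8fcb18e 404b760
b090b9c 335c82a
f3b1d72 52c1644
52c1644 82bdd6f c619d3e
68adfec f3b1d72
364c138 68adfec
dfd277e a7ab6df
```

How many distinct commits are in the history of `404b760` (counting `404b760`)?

6

Walking parent pointers from 404b760: reachable set = {335c82a, 404b760, 4e88eaf, 720d678, b090b9c, ea85fb5}.
That is 6 commits.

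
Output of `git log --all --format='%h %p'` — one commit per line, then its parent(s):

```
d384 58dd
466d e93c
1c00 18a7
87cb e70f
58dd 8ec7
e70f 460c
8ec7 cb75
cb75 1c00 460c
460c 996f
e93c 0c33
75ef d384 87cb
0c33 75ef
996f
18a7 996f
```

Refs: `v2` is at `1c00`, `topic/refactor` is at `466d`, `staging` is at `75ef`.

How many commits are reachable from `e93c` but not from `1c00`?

10

Reachable from e93c: {0c33, 18a7, 1c00, 460c, 58dd, 75ef, 87cb, 8ec7, 996f, cb75, d384, e70f, e93c}.
Reachable from 1c00: {18a7, 1c00, 996f}.
In e93c's history but not 1c00's: {0c33, 460c, 58dd, 75ef, 87cb, 8ec7, cb75, d384, e70f, e93c} — 10 commits.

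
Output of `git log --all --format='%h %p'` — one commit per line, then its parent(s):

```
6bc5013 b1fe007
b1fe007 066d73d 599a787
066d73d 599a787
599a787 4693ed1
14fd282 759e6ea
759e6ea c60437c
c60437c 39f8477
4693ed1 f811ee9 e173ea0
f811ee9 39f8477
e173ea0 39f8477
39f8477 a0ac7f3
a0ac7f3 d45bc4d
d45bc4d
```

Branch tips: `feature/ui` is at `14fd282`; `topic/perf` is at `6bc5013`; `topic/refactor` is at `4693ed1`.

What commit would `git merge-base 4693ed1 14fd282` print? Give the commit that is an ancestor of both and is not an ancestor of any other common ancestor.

39f8477

Ancestors of 4693ed1: {39f8477, 4693ed1, a0ac7f3, d45bc4d, e173ea0, f811ee9}.
Ancestors of 14fd282: {14fd282, 39f8477, 759e6ea, a0ac7f3, c60437c, d45bc4d}.
Common ancestors: {39f8477, a0ac7f3, d45bc4d}.
Among these, 39f8477 is not an ancestor of any other common ancestor — it is the merge base.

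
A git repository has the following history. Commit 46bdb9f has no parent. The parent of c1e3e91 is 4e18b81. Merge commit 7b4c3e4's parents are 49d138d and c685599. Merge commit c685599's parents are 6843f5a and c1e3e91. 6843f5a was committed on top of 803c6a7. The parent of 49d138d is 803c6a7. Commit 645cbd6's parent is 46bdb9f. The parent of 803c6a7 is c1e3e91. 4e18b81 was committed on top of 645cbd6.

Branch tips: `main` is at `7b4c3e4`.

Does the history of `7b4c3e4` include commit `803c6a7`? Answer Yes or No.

Ancestors of 7b4c3e4 (commits reachable by following parents): {46bdb9f, 49d138d, 4e18b81, 645cbd6, 6843f5a, 7b4c3e4, 803c6a7, c1e3e91, c685599}.
803c6a7 is in that set, so it is an ancestor of 7b4c3e4.

Yes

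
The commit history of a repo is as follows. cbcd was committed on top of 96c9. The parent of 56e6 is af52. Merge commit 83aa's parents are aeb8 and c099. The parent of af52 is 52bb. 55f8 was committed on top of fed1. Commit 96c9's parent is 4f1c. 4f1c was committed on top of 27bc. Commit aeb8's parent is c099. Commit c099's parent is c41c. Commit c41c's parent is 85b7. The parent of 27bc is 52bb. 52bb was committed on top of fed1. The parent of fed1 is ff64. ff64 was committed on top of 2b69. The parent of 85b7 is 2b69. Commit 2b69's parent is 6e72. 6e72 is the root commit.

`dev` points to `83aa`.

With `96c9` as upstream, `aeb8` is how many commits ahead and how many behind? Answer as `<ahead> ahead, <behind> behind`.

4 ahead, 6 behind

Reachable from aeb8: {2b69, 6e72, 85b7, aeb8, c099, c41c}.
Reachable from 96c9: {27bc, 2b69, 4f1c, 52bb, 6e72, 96c9, fed1, ff64}.
Only in aeb8's history (ahead): {85b7, aeb8, c099, c41c} — 4.
Only in 96c9's history (behind): {27bc, 4f1c, 52bb, 96c9, fed1, ff64} — 6.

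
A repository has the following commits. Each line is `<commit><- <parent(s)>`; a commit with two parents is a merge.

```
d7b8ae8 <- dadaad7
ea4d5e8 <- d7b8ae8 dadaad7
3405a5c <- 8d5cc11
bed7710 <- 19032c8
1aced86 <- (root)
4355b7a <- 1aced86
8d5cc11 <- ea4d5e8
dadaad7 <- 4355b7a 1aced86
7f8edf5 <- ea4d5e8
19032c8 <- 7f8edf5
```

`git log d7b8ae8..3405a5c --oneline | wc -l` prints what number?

Reachable from 3405a5c: {1aced86, 3405a5c, 4355b7a, 8d5cc11, d7b8ae8, dadaad7, ea4d5e8}.
Reachable from d7b8ae8: {1aced86, 4355b7a, d7b8ae8, dadaad7}.
In 3405a5c's history but not d7b8ae8's: {3405a5c, 8d5cc11, ea4d5e8} — 3 commits.

3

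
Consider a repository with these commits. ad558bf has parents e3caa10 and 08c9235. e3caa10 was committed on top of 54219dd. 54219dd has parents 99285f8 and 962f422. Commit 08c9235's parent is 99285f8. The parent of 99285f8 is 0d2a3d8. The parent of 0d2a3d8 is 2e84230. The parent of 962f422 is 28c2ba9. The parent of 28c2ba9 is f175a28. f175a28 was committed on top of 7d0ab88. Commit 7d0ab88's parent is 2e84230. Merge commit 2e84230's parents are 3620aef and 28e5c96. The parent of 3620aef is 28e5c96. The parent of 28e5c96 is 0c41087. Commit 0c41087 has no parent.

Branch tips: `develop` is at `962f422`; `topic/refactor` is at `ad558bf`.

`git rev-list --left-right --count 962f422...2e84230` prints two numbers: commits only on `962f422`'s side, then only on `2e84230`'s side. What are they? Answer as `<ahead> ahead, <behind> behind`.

Reachable from 962f422: {0c41087, 28c2ba9, 28e5c96, 2e84230, 3620aef, 7d0ab88, 962f422, f175a28}.
Reachable from 2e84230: {0c41087, 28e5c96, 2e84230, 3620aef}.
Only in 962f422's history (ahead): {28c2ba9, 7d0ab88, 962f422, f175a28} — 4.
Only in 2e84230's history (behind): {} — 0.

4 ahead, 0 behind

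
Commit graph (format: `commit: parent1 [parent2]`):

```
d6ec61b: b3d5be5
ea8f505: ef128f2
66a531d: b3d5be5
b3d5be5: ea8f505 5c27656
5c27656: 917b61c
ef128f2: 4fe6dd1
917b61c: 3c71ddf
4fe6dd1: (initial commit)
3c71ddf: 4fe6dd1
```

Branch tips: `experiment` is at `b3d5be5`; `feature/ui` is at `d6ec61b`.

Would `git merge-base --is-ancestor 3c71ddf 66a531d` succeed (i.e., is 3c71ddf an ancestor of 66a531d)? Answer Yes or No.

Ancestors of 66a531d (commits reachable by following parents): {3c71ddf, 4fe6dd1, 5c27656, 66a531d, 917b61c, b3d5be5, ea8f505, ef128f2}.
3c71ddf is in that set, so it is an ancestor of 66a531d.

Yes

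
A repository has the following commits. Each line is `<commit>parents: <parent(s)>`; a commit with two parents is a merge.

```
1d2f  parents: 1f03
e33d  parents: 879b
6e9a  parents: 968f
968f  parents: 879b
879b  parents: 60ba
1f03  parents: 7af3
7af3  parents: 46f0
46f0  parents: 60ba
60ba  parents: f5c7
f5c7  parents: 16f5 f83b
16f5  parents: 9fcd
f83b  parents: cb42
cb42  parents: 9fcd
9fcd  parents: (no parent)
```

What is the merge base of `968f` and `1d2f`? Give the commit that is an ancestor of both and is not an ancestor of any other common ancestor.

60ba

Ancestors of 968f: {16f5, 60ba, 879b, 968f, 9fcd, cb42, f5c7, f83b}.
Ancestors of 1d2f: {16f5, 1d2f, 1f03, 46f0, 60ba, 7af3, 9fcd, cb42, f5c7, f83b}.
Common ancestors: {16f5, 60ba, 9fcd, cb42, f5c7, f83b}.
Among these, 60ba is not an ancestor of any other common ancestor — it is the merge base.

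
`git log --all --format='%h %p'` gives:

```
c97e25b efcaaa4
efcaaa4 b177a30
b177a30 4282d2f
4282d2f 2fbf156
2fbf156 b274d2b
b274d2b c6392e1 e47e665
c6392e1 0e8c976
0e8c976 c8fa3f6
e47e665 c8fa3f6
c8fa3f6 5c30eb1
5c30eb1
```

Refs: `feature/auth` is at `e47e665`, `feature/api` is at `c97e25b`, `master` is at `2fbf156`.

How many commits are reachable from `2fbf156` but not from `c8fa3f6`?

Reachable from 2fbf156: {0e8c976, 2fbf156, 5c30eb1, b274d2b, c6392e1, c8fa3f6, e47e665}.
Reachable from c8fa3f6: {5c30eb1, c8fa3f6}.
In 2fbf156's history but not c8fa3f6's: {0e8c976, 2fbf156, b274d2b, c6392e1, e47e665} — 5 commits.

5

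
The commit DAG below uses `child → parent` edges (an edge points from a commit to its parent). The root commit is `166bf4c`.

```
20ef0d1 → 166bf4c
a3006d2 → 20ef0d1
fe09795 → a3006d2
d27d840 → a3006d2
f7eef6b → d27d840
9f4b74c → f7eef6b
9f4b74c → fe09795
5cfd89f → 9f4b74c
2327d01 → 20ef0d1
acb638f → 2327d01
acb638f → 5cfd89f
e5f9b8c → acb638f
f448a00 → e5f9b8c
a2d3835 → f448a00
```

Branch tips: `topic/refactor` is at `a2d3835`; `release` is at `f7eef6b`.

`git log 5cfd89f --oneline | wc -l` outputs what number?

Walking parent pointers from 5cfd89f: reachable set = {166bf4c, 20ef0d1, 5cfd89f, 9f4b74c, a3006d2, d27d840, f7eef6b, fe09795}.
That is 8 commits.

8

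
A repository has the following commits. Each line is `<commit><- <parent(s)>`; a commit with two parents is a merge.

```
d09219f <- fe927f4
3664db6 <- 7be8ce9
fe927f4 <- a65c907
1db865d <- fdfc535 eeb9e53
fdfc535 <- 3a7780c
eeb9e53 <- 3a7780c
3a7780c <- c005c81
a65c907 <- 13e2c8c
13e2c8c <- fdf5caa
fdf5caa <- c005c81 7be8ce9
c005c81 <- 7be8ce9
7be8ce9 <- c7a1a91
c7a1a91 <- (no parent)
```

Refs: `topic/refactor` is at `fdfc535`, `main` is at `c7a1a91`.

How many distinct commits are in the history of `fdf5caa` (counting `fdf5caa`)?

Walking parent pointers from fdf5caa: reachable set = {7be8ce9, c005c81, c7a1a91, fdf5caa}.
That is 4 commits.

4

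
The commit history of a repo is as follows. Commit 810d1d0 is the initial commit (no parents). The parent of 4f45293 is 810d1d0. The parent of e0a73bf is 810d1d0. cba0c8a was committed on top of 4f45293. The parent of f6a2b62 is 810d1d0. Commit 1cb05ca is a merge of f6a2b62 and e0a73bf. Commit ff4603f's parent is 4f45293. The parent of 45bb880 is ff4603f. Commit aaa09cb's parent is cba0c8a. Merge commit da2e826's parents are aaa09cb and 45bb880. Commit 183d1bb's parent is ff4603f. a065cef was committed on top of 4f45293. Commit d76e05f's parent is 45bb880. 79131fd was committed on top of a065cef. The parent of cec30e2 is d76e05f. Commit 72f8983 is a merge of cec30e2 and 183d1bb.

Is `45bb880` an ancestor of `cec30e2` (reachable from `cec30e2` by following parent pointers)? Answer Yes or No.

Ancestors of cec30e2 (commits reachable by following parents): {45bb880, 4f45293, 810d1d0, cec30e2, d76e05f, ff4603f}.
45bb880 is in that set, so it is an ancestor of cec30e2.

Yes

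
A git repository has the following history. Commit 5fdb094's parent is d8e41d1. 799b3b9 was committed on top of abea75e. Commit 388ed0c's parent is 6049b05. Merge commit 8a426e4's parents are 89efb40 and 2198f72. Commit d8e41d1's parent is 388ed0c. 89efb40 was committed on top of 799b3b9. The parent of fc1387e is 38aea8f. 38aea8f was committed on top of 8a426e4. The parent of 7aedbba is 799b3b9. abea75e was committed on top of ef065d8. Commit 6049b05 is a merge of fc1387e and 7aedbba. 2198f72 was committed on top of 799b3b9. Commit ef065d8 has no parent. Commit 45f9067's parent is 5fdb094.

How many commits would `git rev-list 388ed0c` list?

Walking parent pointers from 388ed0c: reachable set = {2198f72, 388ed0c, 38aea8f, 6049b05, 799b3b9, 7aedbba, 89efb40, 8a426e4, abea75e, ef065d8, fc1387e}.
That is 11 commits.

11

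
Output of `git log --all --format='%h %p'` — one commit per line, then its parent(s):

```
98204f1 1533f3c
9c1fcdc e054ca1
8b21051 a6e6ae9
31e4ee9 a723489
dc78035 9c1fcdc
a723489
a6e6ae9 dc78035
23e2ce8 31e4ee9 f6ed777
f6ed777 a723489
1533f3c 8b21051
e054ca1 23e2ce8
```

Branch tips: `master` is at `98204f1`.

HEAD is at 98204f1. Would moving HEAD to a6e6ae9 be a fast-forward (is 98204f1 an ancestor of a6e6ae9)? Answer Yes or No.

No

A fast-forward from 98204f1 to a6e6ae9 is possible iff 98204f1 is an ancestor of a6e6ae9.
Ancestors of a6e6ae9: {23e2ce8, 31e4ee9, 9c1fcdc, a6e6ae9, a723489, dc78035, e054ca1, f6ed777}.
98204f1 is not among them, so fast-forward is not possible.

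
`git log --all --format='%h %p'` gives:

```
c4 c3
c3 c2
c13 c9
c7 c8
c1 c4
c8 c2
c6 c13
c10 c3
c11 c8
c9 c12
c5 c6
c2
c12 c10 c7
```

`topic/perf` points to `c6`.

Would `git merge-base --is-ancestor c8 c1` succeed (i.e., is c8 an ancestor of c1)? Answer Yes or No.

Ancestors of c1: {c1, c2, c3, c4}.
c8 is not in that set, so it is not an ancestor of c1.

No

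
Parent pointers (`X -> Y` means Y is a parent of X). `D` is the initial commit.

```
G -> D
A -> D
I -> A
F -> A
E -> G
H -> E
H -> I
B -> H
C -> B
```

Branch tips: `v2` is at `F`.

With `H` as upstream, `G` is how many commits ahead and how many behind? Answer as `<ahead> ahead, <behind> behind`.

Reachable from G: {D, G}.
Reachable from H: {A, D, E, G, H, I}.
Only in G's history (ahead): {} — 0.
Only in H's history (behind): {A, E, H, I} — 4.

0 ahead, 4 behind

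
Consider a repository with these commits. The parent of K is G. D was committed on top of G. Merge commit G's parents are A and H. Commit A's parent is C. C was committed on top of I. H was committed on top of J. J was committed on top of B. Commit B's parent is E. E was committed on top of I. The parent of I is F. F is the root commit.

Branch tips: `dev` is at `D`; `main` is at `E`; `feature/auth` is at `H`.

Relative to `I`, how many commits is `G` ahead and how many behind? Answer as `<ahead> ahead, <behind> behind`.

Reachable from G: {A, B, C, E, F, G, H, I, J}.
Reachable from I: {F, I}.
Only in G's history (ahead): {A, B, C, E, G, H, J} — 7.
Only in I's history (behind): {} — 0.

7 ahead, 0 behind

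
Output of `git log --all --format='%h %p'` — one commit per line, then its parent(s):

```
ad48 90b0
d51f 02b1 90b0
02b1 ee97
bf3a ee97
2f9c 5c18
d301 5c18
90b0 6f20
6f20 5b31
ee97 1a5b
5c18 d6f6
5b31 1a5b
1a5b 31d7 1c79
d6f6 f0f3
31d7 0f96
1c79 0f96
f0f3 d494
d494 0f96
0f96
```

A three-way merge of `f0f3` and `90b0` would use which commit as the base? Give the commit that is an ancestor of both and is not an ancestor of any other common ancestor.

Ancestors of f0f3: {0f96, d494, f0f3}.
Ancestors of 90b0: {0f96, 1a5b, 1c79, 31d7, 5b31, 6f20, 90b0}.
Common ancestors: {0f96}.
The only common ancestor is 0f96, so it is the merge base.

0f96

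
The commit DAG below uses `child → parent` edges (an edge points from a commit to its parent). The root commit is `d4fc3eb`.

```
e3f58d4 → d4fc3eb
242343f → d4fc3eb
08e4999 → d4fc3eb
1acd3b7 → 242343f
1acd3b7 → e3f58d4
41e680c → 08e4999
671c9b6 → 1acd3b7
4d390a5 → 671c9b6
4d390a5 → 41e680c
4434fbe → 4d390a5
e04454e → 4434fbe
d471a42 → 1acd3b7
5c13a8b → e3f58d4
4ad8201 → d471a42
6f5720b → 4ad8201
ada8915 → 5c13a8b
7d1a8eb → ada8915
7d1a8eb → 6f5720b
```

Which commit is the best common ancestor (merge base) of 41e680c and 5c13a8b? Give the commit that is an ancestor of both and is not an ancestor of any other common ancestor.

d4fc3eb

Ancestors of 41e680c: {08e4999, 41e680c, d4fc3eb}.
Ancestors of 5c13a8b: {5c13a8b, d4fc3eb, e3f58d4}.
Common ancestors: {d4fc3eb}.
The only common ancestor is d4fc3eb, so it is the merge base.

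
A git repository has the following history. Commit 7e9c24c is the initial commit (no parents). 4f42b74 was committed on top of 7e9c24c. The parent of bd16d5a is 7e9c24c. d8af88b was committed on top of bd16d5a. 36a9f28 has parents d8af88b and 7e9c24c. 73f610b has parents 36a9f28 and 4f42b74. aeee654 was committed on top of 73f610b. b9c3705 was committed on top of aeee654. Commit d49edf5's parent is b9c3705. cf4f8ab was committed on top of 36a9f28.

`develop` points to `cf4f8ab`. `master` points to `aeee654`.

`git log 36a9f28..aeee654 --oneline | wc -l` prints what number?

Reachable from aeee654: {36a9f28, 4f42b74, 73f610b, 7e9c24c, aeee654, bd16d5a, d8af88b}.
Reachable from 36a9f28: {36a9f28, 7e9c24c, bd16d5a, d8af88b}.
In aeee654's history but not 36a9f28's: {4f42b74, 73f610b, aeee654} — 3 commits.

3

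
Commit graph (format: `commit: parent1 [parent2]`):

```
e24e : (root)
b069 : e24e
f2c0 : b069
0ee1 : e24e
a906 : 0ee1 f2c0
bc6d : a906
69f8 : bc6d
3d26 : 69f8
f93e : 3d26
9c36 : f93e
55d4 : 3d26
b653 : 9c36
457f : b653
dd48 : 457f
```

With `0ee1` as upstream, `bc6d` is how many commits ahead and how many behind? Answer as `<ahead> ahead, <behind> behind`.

4 ahead, 0 behind

Reachable from bc6d: {0ee1, a906, b069, bc6d, e24e, f2c0}.
Reachable from 0ee1: {0ee1, e24e}.
Only in bc6d's history (ahead): {a906, b069, bc6d, f2c0} — 4.
Only in 0ee1's history (behind): {} — 0.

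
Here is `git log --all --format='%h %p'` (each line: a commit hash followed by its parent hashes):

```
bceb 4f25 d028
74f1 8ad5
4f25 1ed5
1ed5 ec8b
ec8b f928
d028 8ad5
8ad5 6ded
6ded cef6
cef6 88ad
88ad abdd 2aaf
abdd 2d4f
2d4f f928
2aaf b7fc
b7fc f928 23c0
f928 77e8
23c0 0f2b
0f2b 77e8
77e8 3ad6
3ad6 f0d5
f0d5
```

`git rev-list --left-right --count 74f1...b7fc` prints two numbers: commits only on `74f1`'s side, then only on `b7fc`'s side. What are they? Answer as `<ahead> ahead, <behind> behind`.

8 ahead, 0 behind

Reachable from 74f1: {0f2b, 23c0, 2aaf, 2d4f, 3ad6, 6ded, 74f1, 77e8, 88ad, 8ad5, abdd, b7fc, cef6, f0d5, f928}.
Reachable from b7fc: {0f2b, 23c0, 3ad6, 77e8, b7fc, f0d5, f928}.
Only in 74f1's history (ahead): {2aaf, 2d4f, 6ded, 74f1, 88ad, 8ad5, abdd, cef6} — 8.
Only in b7fc's history (behind): {} — 0.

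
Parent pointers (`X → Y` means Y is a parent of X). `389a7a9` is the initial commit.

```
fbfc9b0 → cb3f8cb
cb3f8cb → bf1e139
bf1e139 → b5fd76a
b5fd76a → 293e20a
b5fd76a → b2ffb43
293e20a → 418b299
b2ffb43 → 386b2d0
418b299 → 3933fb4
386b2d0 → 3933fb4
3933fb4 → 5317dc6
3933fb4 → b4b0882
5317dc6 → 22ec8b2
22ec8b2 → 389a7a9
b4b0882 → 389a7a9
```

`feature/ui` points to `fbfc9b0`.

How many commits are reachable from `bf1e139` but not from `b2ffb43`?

Reachable from bf1e139: {22ec8b2, 293e20a, 386b2d0, 389a7a9, 3933fb4, 418b299, 5317dc6, b2ffb43, b4b0882, b5fd76a, bf1e139}.
Reachable from b2ffb43: {22ec8b2, 386b2d0, 389a7a9, 3933fb4, 5317dc6, b2ffb43, b4b0882}.
In bf1e139's history but not b2ffb43's: {293e20a, 418b299, b5fd76a, bf1e139} — 4 commits.

4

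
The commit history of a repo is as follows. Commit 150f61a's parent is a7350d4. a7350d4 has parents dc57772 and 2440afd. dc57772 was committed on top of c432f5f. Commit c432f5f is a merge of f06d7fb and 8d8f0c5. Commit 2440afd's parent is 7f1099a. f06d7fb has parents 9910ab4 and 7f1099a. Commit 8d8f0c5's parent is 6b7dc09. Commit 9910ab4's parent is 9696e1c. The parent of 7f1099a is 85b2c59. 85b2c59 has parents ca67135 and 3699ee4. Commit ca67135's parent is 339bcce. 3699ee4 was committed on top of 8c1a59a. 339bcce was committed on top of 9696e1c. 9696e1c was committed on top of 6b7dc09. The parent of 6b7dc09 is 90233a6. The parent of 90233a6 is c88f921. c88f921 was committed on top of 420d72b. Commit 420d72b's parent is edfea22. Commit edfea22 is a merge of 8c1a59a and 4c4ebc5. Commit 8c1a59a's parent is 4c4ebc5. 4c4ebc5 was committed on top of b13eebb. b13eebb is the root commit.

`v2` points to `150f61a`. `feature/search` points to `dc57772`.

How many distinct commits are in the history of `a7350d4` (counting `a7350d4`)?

21

Walking parent pointers from a7350d4: reachable set = {2440afd, 339bcce, 3699ee4, 420d72b, 4c4ebc5, 6b7dc09, 7f1099a, 85b2c59, 8c1a59a, 8d8f0c5, 90233a6, 9696e1c, 9910ab4, a7350d4, b13eebb, c432f5f, c88f921, ca67135, dc57772, edfea22, f06d7fb}.
That is 21 commits.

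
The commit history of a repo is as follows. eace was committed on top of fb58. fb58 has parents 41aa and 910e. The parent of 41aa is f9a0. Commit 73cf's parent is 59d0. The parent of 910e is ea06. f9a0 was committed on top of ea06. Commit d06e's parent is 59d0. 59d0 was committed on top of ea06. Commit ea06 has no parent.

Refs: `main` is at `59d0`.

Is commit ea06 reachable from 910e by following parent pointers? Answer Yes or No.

Yes

Ancestors of 910e (commits reachable by following parents): {910e, ea06}.
ea06 is in that set, so it is an ancestor of 910e.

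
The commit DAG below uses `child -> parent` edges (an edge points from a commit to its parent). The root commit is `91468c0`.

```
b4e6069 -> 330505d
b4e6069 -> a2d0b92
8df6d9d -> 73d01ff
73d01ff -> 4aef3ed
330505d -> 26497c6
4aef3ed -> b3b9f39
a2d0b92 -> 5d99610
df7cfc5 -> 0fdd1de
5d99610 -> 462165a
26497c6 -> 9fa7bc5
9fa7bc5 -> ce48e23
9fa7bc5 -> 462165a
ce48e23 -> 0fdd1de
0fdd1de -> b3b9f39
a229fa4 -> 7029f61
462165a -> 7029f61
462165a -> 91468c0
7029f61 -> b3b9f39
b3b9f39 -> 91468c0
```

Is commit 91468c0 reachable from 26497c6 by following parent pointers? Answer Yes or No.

Yes

Ancestors of 26497c6 (commits reachable by following parents): {0fdd1de, 26497c6, 462165a, 7029f61, 91468c0, 9fa7bc5, b3b9f39, ce48e23}.
91468c0 is in that set, so it is an ancestor of 26497c6.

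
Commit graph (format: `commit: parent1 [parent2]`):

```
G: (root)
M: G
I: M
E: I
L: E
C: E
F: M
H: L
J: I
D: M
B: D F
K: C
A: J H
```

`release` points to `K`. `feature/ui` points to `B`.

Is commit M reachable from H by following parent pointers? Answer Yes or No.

Ancestors of H (commits reachable by following parents): {E, G, H, I, L, M}.
M is in that set, so it is an ancestor of H.

Yes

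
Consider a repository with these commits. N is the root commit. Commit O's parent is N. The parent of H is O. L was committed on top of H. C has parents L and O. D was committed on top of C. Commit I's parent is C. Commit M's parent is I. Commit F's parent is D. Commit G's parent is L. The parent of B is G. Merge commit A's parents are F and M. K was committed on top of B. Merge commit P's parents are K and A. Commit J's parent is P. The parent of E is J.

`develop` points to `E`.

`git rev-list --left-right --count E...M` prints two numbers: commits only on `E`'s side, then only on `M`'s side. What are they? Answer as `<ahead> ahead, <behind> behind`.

Reachable from E: {A, B, C, D, E, F, G, H, I, J, K, L, M, N, O, P}.
Reachable from M: {C, H, I, L, M, N, O}.
Only in E's history (ahead): {A, B, D, E, F, G, J, K, P} — 9.
Only in M's history (behind): {} — 0.

9 ahead, 0 behind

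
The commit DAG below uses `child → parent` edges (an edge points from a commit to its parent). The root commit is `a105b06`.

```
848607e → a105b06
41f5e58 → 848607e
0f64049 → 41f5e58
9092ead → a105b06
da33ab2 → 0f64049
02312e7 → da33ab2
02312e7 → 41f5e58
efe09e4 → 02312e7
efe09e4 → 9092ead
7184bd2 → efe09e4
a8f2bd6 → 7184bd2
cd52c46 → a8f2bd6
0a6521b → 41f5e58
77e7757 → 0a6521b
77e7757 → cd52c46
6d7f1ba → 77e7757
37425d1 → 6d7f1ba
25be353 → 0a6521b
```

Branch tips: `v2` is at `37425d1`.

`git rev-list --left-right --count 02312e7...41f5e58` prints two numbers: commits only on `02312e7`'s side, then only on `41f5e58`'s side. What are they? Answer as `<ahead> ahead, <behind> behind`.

3 ahead, 0 behind

Reachable from 02312e7: {02312e7, 0f64049, 41f5e58, 848607e, a105b06, da33ab2}.
Reachable from 41f5e58: {41f5e58, 848607e, a105b06}.
Only in 02312e7's history (ahead): {02312e7, 0f64049, da33ab2} — 3.
Only in 41f5e58's history (behind): {} — 0.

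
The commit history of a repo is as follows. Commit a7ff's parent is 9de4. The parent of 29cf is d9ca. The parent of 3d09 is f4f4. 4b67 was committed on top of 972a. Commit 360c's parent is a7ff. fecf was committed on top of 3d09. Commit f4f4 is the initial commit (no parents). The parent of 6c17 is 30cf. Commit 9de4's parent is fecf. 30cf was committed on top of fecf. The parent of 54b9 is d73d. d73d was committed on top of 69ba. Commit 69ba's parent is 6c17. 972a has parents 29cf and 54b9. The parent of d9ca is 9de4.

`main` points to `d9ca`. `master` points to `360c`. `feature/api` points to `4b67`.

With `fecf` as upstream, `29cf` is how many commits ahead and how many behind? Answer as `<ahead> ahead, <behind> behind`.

3 ahead, 0 behind

Reachable from 29cf: {29cf, 3d09, 9de4, d9ca, f4f4, fecf}.
Reachable from fecf: {3d09, f4f4, fecf}.
Only in 29cf's history (ahead): {29cf, 9de4, d9ca} — 3.
Only in fecf's history (behind): {} — 0.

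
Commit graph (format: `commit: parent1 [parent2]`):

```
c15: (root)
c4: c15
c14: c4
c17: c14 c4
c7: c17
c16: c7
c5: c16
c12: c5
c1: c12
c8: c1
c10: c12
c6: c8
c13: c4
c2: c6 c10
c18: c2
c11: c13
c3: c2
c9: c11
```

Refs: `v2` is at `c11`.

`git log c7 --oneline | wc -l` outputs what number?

5

Walking parent pointers from c7: reachable set = {c14, c15, c17, c4, c7}.
That is 5 commits.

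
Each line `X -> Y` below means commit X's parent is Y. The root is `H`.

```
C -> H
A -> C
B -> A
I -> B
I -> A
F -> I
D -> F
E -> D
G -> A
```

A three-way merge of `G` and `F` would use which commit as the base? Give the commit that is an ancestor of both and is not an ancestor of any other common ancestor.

A

Ancestors of G: {A, C, G, H}.
Ancestors of F: {A, B, C, F, H, I}.
Common ancestors: {A, C, H}.
Among these, A is not an ancestor of any other common ancestor — it is the merge base.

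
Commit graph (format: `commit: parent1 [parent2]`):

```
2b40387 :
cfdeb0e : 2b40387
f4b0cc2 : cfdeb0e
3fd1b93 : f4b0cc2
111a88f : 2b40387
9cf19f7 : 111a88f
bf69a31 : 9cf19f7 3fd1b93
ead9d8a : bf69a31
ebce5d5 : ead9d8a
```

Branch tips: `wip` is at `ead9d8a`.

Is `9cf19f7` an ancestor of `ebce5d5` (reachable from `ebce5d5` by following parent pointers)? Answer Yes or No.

Ancestors of ebce5d5 (commits reachable by following parents): {111a88f, 2b40387, 3fd1b93, 9cf19f7, bf69a31, cfdeb0e, ead9d8a, ebce5d5, f4b0cc2}.
9cf19f7 is in that set, so it is an ancestor of ebce5d5.

Yes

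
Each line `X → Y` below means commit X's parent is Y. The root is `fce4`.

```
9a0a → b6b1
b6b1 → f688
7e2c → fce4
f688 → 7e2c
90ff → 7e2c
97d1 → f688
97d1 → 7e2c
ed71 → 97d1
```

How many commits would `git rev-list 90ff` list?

Walking parent pointers from 90ff: reachable set = {7e2c, 90ff, fce4}.
That is 3 commits.

3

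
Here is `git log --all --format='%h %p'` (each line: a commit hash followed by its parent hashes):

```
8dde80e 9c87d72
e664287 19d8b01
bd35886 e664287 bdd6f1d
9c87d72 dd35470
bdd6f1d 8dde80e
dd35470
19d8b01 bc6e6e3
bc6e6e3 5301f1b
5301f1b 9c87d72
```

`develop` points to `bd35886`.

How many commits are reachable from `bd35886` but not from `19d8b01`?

4

Reachable from bd35886: {19d8b01, 5301f1b, 8dde80e, 9c87d72, bc6e6e3, bd35886, bdd6f1d, dd35470, e664287}.
Reachable from 19d8b01: {19d8b01, 5301f1b, 9c87d72, bc6e6e3, dd35470}.
In bd35886's history but not 19d8b01's: {8dde80e, bd35886, bdd6f1d, e664287} — 4 commits.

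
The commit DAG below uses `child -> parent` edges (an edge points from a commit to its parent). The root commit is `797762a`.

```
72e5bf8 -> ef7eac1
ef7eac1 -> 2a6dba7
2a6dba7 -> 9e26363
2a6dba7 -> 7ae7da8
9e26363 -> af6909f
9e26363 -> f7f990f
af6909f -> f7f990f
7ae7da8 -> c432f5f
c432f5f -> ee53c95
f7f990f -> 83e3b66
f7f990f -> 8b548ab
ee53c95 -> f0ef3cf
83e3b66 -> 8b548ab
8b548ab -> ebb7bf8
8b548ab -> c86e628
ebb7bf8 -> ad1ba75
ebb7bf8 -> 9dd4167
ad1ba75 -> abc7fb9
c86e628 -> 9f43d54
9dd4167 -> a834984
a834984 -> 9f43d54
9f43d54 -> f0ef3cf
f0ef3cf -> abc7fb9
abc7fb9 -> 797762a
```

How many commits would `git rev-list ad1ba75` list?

3

Walking parent pointers from ad1ba75: reachable set = {797762a, abc7fb9, ad1ba75}.
That is 3 commits.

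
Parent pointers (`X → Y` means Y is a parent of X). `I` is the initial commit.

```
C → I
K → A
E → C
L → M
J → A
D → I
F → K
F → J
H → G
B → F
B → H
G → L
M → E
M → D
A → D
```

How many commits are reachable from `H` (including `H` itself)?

Walking parent pointers from H: reachable set = {C, D, E, G, H, I, L, M}.
That is 8 commits.

8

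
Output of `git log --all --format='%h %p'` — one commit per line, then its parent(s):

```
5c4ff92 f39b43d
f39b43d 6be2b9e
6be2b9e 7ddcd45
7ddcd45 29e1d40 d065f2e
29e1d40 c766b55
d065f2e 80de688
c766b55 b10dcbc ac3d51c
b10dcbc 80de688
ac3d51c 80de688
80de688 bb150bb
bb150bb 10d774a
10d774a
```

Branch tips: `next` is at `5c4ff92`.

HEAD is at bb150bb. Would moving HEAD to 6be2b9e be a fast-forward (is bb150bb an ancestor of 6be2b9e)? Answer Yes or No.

A fast-forward from bb150bb to 6be2b9e is possible iff bb150bb is an ancestor of 6be2b9e.
Ancestors of 6be2b9e: {10d774a, 29e1d40, 6be2b9e, 7ddcd45, 80de688, ac3d51c, b10dcbc, bb150bb, c766b55, d065f2e}.
bb150bb is among them, so fast-forward is possible.

Yes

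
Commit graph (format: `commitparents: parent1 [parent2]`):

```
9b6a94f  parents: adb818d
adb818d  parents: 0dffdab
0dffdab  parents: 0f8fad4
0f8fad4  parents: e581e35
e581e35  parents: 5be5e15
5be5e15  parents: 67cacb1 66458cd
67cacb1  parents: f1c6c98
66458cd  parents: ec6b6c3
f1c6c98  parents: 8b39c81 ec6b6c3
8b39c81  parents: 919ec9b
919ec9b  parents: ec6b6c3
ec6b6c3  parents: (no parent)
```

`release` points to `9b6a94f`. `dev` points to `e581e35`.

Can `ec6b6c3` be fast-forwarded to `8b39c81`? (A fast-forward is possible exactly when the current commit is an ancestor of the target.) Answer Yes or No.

A fast-forward from ec6b6c3 to 8b39c81 is possible iff ec6b6c3 is an ancestor of 8b39c81.
Ancestors of 8b39c81: {8b39c81, 919ec9b, ec6b6c3}.
ec6b6c3 is among them, so fast-forward is possible.

Yes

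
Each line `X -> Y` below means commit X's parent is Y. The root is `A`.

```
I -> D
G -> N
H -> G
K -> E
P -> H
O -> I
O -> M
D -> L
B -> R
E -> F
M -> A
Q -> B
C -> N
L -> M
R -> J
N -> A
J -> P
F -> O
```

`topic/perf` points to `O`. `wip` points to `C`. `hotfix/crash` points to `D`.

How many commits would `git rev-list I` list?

Walking parent pointers from I: reachable set = {A, D, I, L, M}.
That is 5 commits.

5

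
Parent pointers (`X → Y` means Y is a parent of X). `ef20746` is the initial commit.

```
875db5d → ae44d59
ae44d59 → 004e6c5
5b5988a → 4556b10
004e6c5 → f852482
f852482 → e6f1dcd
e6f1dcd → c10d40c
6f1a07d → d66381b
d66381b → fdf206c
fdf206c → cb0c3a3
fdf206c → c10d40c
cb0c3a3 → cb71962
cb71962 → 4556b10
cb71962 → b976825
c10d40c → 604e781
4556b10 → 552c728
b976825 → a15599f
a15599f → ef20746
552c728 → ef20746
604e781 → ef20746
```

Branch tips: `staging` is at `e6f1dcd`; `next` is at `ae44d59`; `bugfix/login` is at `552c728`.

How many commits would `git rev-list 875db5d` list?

8

Walking parent pointers from 875db5d: reachable set = {004e6c5, 604e781, 875db5d, ae44d59, c10d40c, e6f1dcd, ef20746, f852482}.
That is 8 commits.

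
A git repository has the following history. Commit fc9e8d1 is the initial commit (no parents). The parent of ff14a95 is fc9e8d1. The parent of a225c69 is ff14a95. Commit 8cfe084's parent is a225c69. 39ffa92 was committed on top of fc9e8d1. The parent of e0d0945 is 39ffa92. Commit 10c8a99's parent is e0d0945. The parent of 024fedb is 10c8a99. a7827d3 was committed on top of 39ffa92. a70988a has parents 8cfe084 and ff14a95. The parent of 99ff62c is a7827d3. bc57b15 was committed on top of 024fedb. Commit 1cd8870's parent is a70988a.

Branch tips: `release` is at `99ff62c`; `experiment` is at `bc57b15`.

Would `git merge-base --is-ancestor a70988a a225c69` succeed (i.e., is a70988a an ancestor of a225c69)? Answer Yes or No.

No

Ancestors of a225c69: {a225c69, fc9e8d1, ff14a95}.
a70988a is not in that set, so it is not an ancestor of a225c69.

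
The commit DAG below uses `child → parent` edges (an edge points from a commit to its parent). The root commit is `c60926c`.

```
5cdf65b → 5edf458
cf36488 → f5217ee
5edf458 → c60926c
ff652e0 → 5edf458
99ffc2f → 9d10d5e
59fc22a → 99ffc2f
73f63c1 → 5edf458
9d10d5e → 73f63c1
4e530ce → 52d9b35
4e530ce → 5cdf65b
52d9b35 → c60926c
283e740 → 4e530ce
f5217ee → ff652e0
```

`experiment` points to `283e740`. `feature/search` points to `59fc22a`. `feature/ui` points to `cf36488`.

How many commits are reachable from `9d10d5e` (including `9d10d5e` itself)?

Walking parent pointers from 9d10d5e: reachable set = {5edf458, 73f63c1, 9d10d5e, c60926c}.
That is 4 commits.

4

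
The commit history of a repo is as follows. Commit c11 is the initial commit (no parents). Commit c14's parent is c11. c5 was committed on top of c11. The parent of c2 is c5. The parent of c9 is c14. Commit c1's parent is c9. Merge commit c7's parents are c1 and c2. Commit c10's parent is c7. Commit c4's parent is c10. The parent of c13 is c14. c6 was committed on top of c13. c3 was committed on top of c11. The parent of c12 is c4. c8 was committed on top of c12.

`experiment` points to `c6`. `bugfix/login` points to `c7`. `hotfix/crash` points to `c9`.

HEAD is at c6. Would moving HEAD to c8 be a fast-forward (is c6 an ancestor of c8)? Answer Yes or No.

A fast-forward from c6 to c8 is possible iff c6 is an ancestor of c8.
Ancestors of c8: {c1, c10, c11, c12, c14, c2, c4, c5, c7, c8, c9}.
c6 is not among them, so fast-forward is not possible.

No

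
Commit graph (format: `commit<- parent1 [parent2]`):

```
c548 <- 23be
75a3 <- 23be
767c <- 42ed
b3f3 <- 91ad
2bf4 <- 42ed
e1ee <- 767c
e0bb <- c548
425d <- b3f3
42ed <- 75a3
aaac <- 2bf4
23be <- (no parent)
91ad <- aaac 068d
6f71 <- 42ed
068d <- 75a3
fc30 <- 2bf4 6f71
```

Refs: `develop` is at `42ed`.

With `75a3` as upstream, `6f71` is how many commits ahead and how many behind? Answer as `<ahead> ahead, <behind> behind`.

Reachable from 6f71: {23be, 42ed, 6f71, 75a3}.
Reachable from 75a3: {23be, 75a3}.
Only in 6f71's history (ahead): {42ed, 6f71} — 2.
Only in 75a3's history (behind): {} — 0.

2 ahead, 0 behind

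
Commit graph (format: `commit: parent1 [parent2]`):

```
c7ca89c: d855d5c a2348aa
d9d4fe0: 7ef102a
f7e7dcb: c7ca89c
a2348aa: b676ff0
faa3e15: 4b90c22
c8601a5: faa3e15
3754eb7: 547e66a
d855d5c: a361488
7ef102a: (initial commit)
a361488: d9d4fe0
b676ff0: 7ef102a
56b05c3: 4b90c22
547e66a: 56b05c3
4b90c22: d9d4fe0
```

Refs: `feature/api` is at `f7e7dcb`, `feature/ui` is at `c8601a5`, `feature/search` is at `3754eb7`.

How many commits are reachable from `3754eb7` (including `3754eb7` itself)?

6

Walking parent pointers from 3754eb7: reachable set = {3754eb7, 4b90c22, 547e66a, 56b05c3, 7ef102a, d9d4fe0}.
That is 6 commits.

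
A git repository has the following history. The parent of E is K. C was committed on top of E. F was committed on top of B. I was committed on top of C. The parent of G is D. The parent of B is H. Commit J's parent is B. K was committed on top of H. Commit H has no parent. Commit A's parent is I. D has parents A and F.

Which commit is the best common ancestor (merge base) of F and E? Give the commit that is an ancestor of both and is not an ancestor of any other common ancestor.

H

Ancestors of F: {B, F, H}.
Ancestors of E: {E, H, K}.
Common ancestors: {H}.
The only common ancestor is H, so it is the merge base.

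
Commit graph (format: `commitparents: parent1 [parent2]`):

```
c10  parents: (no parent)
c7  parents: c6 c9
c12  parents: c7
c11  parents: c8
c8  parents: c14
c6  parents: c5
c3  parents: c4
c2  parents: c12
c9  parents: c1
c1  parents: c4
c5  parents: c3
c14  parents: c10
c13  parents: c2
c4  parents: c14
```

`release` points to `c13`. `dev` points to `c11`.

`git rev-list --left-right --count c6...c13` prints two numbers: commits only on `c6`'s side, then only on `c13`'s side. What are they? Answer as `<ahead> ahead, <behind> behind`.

Reachable from c6: {c10, c14, c3, c4, c5, c6}.
Reachable from c13: {c1, c10, c12, c13, c14, c2, c3, c4, c5, c6, c7, c9}.
Only in c6's history (ahead): {} — 0.
Only in c13's history (behind): {c1, c12, c13, c2, c7, c9} — 6.

0 ahead, 6 behind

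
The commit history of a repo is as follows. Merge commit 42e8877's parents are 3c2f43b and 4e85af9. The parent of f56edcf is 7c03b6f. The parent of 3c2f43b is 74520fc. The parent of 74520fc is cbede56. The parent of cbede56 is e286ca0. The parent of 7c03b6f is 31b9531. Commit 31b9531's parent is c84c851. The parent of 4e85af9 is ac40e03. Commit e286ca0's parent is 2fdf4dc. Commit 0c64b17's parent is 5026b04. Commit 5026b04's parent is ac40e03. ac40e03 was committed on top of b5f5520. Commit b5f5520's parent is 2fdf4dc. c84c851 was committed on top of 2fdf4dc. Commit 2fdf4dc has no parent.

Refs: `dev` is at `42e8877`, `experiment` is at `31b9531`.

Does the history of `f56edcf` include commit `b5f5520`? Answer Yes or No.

No

Ancestors of f56edcf: {2fdf4dc, 31b9531, 7c03b6f, c84c851, f56edcf}.
b5f5520 is not in that set, so it is not an ancestor of f56edcf.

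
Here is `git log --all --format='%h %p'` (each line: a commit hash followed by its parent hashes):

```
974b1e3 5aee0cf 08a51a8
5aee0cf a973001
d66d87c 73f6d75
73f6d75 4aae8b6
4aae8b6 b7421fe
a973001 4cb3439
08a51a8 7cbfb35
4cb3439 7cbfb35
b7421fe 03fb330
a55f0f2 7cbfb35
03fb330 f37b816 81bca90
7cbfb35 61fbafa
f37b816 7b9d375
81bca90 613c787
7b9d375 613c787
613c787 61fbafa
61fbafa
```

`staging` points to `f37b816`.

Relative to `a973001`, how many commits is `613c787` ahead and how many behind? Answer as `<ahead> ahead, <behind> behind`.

1 ahead, 3 behind

Reachable from 613c787: {613c787, 61fbafa}.
Reachable from a973001: {4cb3439, 61fbafa, 7cbfb35, a973001}.
Only in 613c787's history (ahead): {613c787} — 1.
Only in a973001's history (behind): {4cb3439, 7cbfb35, a973001} — 3.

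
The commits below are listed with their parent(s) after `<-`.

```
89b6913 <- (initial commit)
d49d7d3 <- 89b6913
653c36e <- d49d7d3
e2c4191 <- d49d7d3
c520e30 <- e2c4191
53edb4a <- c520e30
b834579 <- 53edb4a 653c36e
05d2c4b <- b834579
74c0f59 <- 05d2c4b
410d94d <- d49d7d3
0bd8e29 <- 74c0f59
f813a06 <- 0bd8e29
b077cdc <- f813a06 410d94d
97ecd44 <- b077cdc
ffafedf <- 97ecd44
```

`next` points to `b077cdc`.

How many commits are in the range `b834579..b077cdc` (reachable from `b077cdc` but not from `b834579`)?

Reachable from b077cdc: {05d2c4b, 0bd8e29, 410d94d, 53edb4a, 653c36e, 74c0f59, 89b6913, b077cdc, b834579, c520e30, d49d7d3, e2c4191, f813a06}.
Reachable from b834579: {53edb4a, 653c36e, 89b6913, b834579, c520e30, d49d7d3, e2c4191}.
In b077cdc's history but not b834579's: {05d2c4b, 0bd8e29, 410d94d, 74c0f59, b077cdc, f813a06} — 6 commits.

6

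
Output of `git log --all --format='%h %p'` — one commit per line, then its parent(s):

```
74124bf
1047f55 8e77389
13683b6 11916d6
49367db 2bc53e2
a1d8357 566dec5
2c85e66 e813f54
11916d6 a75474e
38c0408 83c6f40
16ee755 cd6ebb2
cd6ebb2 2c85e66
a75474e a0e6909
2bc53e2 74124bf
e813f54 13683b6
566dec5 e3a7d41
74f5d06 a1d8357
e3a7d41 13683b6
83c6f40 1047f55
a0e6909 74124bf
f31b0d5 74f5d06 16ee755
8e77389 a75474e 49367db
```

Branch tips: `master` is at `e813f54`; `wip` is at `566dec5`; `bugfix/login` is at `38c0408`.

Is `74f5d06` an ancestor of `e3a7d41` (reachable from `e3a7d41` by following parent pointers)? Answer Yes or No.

No

Ancestors of e3a7d41: {11916d6, 13683b6, 74124bf, a0e6909, a75474e, e3a7d41}.
74f5d06 is not in that set, so it is not an ancestor of e3a7d41.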